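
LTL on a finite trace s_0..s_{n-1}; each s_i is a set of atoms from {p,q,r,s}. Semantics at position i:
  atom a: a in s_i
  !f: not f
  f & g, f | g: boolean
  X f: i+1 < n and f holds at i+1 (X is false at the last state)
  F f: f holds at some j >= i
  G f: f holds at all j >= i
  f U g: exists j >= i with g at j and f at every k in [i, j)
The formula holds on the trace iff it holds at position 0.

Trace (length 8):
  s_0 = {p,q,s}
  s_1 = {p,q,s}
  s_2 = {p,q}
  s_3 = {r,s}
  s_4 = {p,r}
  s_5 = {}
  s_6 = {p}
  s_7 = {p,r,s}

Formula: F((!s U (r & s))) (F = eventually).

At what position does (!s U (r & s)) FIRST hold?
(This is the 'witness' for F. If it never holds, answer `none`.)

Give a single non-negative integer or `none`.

s_0={p,q,s}: (!s U (r & s))=False !s=False s=True (r & s)=False r=False
s_1={p,q,s}: (!s U (r & s))=False !s=False s=True (r & s)=False r=False
s_2={p,q}: (!s U (r & s))=True !s=True s=False (r & s)=False r=False
s_3={r,s}: (!s U (r & s))=True !s=False s=True (r & s)=True r=True
s_4={p,r}: (!s U (r & s))=True !s=True s=False (r & s)=False r=True
s_5={}: (!s U (r & s))=True !s=True s=False (r & s)=False r=False
s_6={p}: (!s U (r & s))=True !s=True s=False (r & s)=False r=False
s_7={p,r,s}: (!s U (r & s))=True !s=False s=True (r & s)=True r=True
F((!s U (r & s))) holds; first witness at position 2.

Answer: 2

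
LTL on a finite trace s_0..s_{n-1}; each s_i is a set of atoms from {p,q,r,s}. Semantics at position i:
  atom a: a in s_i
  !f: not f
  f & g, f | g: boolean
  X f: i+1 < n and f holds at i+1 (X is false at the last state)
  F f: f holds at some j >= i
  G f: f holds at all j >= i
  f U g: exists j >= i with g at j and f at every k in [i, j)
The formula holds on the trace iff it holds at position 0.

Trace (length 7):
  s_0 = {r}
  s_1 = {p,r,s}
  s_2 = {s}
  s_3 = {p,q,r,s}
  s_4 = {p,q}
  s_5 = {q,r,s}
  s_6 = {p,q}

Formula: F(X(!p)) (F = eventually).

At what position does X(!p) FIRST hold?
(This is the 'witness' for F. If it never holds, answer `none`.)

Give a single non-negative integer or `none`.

Answer: 1

Derivation:
s_0={r}: X(!p)=False !p=True p=False
s_1={p,r,s}: X(!p)=True !p=False p=True
s_2={s}: X(!p)=False !p=True p=False
s_3={p,q,r,s}: X(!p)=False !p=False p=True
s_4={p,q}: X(!p)=True !p=False p=True
s_5={q,r,s}: X(!p)=False !p=True p=False
s_6={p,q}: X(!p)=False !p=False p=True
F(X(!p)) holds; first witness at position 1.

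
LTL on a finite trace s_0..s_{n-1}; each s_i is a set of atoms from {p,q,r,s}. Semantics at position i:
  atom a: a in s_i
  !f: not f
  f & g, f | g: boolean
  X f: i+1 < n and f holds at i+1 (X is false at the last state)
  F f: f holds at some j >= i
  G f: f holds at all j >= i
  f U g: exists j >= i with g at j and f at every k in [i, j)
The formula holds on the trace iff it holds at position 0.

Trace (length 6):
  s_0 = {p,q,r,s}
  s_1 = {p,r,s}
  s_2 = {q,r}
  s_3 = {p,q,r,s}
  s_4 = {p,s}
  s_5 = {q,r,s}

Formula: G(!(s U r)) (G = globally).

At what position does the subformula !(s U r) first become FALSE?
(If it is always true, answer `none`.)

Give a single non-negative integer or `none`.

Answer: 0

Derivation:
s_0={p,q,r,s}: !(s U r)=False (s U r)=True s=True r=True
s_1={p,r,s}: !(s U r)=False (s U r)=True s=True r=True
s_2={q,r}: !(s U r)=False (s U r)=True s=False r=True
s_3={p,q,r,s}: !(s U r)=False (s U r)=True s=True r=True
s_4={p,s}: !(s U r)=False (s U r)=True s=True r=False
s_5={q,r,s}: !(s U r)=False (s U r)=True s=True r=True
G(!(s U r)) holds globally = False
First violation at position 0.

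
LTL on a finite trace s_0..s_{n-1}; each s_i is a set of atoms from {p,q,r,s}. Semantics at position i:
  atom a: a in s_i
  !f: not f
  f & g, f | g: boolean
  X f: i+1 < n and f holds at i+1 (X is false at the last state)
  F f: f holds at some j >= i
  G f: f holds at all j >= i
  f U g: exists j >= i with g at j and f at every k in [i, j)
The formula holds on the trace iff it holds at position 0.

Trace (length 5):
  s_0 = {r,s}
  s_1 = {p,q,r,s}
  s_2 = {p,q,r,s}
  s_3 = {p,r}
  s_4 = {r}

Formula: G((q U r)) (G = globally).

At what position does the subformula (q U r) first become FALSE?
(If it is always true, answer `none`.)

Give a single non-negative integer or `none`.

s_0={r,s}: (q U r)=True q=False r=True
s_1={p,q,r,s}: (q U r)=True q=True r=True
s_2={p,q,r,s}: (q U r)=True q=True r=True
s_3={p,r}: (q U r)=True q=False r=True
s_4={r}: (q U r)=True q=False r=True
G((q U r)) holds globally = True
No violation — formula holds at every position.

Answer: none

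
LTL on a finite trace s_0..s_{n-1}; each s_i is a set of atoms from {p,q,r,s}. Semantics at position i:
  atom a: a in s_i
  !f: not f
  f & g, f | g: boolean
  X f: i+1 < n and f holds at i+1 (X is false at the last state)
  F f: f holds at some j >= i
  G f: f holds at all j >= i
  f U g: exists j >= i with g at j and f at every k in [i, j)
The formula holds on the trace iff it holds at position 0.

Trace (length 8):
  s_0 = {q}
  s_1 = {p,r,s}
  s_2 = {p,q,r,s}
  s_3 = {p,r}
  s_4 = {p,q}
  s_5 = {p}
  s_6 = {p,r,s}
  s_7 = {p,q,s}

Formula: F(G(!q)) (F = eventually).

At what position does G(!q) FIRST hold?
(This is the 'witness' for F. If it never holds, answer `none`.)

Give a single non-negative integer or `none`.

s_0={q}: G(!q)=False !q=False q=True
s_1={p,r,s}: G(!q)=False !q=True q=False
s_2={p,q,r,s}: G(!q)=False !q=False q=True
s_3={p,r}: G(!q)=False !q=True q=False
s_4={p,q}: G(!q)=False !q=False q=True
s_5={p}: G(!q)=False !q=True q=False
s_6={p,r,s}: G(!q)=False !q=True q=False
s_7={p,q,s}: G(!q)=False !q=False q=True
F(G(!q)) does not hold (no witness exists).

Answer: none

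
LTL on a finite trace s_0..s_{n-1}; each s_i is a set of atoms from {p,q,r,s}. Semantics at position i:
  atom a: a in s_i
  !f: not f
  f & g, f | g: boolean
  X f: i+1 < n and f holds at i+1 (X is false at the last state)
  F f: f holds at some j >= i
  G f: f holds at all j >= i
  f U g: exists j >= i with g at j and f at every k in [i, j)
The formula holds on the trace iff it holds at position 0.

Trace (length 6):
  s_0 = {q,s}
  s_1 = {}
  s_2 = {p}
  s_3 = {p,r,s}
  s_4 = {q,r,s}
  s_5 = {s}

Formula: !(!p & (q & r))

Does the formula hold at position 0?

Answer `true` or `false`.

Answer: true

Derivation:
s_0={q,s}: !(!p & (q & r))=True (!p & (q & r))=False !p=True p=False (q & r)=False q=True r=False
s_1={}: !(!p & (q & r))=True (!p & (q & r))=False !p=True p=False (q & r)=False q=False r=False
s_2={p}: !(!p & (q & r))=True (!p & (q & r))=False !p=False p=True (q & r)=False q=False r=False
s_3={p,r,s}: !(!p & (q & r))=True (!p & (q & r))=False !p=False p=True (q & r)=False q=False r=True
s_4={q,r,s}: !(!p & (q & r))=False (!p & (q & r))=True !p=True p=False (q & r)=True q=True r=True
s_5={s}: !(!p & (q & r))=True (!p & (q & r))=False !p=True p=False (q & r)=False q=False r=False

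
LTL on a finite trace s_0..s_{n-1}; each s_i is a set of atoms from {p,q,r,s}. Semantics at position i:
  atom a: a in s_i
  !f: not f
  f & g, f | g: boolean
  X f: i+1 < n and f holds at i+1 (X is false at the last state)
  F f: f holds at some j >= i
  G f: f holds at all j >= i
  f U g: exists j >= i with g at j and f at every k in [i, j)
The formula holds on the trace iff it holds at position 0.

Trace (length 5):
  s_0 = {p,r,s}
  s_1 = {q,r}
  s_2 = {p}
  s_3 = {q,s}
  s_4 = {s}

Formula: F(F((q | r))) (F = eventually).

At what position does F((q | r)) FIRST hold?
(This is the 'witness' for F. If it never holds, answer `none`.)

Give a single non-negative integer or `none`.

s_0={p,r,s}: F((q | r))=True (q | r)=True q=False r=True
s_1={q,r}: F((q | r))=True (q | r)=True q=True r=True
s_2={p}: F((q | r))=True (q | r)=False q=False r=False
s_3={q,s}: F((q | r))=True (q | r)=True q=True r=False
s_4={s}: F((q | r))=False (q | r)=False q=False r=False
F(F((q | r))) holds; first witness at position 0.

Answer: 0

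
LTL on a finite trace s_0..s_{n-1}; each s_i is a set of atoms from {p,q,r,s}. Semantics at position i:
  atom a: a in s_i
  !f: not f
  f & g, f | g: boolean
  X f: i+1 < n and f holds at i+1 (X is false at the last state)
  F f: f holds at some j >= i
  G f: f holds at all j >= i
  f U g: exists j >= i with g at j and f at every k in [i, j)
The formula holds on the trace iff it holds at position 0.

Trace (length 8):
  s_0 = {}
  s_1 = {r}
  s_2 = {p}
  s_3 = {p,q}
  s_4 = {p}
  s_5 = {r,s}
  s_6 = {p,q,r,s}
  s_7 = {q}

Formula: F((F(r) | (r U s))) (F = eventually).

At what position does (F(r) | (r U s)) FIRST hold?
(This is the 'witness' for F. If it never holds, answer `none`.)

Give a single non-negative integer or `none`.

Answer: 0

Derivation:
s_0={}: (F(r) | (r U s))=True F(r)=True r=False (r U s)=False s=False
s_1={r}: (F(r) | (r U s))=True F(r)=True r=True (r U s)=False s=False
s_2={p}: (F(r) | (r U s))=True F(r)=True r=False (r U s)=False s=False
s_3={p,q}: (F(r) | (r U s))=True F(r)=True r=False (r U s)=False s=False
s_4={p}: (F(r) | (r U s))=True F(r)=True r=False (r U s)=False s=False
s_5={r,s}: (F(r) | (r U s))=True F(r)=True r=True (r U s)=True s=True
s_6={p,q,r,s}: (F(r) | (r U s))=True F(r)=True r=True (r U s)=True s=True
s_7={q}: (F(r) | (r U s))=False F(r)=False r=False (r U s)=False s=False
F((F(r) | (r U s))) holds; first witness at position 0.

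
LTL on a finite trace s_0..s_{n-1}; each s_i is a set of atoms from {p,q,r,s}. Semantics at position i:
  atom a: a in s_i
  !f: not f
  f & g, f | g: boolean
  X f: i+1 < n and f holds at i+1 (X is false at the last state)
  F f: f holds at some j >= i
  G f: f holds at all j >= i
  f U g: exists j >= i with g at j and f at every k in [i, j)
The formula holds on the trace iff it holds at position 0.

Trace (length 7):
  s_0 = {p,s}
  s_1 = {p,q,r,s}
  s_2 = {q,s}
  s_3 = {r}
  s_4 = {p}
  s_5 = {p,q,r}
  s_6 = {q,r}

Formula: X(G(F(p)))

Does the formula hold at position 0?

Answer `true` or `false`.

s_0={p,s}: X(G(F(p)))=False G(F(p))=False F(p)=True p=True
s_1={p,q,r,s}: X(G(F(p)))=False G(F(p))=False F(p)=True p=True
s_2={q,s}: X(G(F(p)))=False G(F(p))=False F(p)=True p=False
s_3={r}: X(G(F(p)))=False G(F(p))=False F(p)=True p=False
s_4={p}: X(G(F(p)))=False G(F(p))=False F(p)=True p=True
s_5={p,q,r}: X(G(F(p)))=False G(F(p))=False F(p)=True p=True
s_6={q,r}: X(G(F(p)))=False G(F(p))=False F(p)=False p=False

Answer: false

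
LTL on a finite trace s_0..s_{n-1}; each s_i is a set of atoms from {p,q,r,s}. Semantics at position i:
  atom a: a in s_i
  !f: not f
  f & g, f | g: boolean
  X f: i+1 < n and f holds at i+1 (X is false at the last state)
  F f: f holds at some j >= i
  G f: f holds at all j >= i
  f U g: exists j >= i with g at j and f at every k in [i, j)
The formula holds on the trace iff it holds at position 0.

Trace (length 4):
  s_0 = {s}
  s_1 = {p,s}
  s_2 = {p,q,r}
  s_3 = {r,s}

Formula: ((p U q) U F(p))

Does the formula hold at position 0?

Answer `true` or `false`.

Answer: true

Derivation:
s_0={s}: ((p U q) U F(p))=True (p U q)=False p=False q=False F(p)=True
s_1={p,s}: ((p U q) U F(p))=True (p U q)=True p=True q=False F(p)=True
s_2={p,q,r}: ((p U q) U F(p))=True (p U q)=True p=True q=True F(p)=True
s_3={r,s}: ((p U q) U F(p))=False (p U q)=False p=False q=False F(p)=False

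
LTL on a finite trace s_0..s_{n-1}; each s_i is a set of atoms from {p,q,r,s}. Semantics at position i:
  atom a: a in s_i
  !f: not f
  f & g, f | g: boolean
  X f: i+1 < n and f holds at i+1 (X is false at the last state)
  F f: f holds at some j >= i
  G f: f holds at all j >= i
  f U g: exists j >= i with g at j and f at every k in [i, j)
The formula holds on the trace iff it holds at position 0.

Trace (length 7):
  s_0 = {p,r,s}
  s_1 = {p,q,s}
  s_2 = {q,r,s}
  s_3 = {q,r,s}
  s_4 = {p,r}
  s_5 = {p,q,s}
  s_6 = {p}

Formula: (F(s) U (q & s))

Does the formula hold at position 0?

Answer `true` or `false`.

Answer: true

Derivation:
s_0={p,r,s}: (F(s) U (q & s))=True F(s)=True s=True (q & s)=False q=False
s_1={p,q,s}: (F(s) U (q & s))=True F(s)=True s=True (q & s)=True q=True
s_2={q,r,s}: (F(s) U (q & s))=True F(s)=True s=True (q & s)=True q=True
s_3={q,r,s}: (F(s) U (q & s))=True F(s)=True s=True (q & s)=True q=True
s_4={p,r}: (F(s) U (q & s))=True F(s)=True s=False (q & s)=False q=False
s_5={p,q,s}: (F(s) U (q & s))=True F(s)=True s=True (q & s)=True q=True
s_6={p}: (F(s) U (q & s))=False F(s)=False s=False (q & s)=False q=False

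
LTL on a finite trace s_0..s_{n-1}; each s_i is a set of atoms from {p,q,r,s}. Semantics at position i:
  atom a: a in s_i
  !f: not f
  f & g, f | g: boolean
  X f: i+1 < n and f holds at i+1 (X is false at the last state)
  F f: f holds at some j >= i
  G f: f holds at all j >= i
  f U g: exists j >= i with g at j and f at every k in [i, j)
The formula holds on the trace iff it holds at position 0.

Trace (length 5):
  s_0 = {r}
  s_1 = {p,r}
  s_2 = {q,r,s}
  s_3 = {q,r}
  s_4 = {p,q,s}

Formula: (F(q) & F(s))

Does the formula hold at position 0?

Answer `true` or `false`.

s_0={r}: (F(q) & F(s))=True F(q)=True q=False F(s)=True s=False
s_1={p,r}: (F(q) & F(s))=True F(q)=True q=False F(s)=True s=False
s_2={q,r,s}: (F(q) & F(s))=True F(q)=True q=True F(s)=True s=True
s_3={q,r}: (F(q) & F(s))=True F(q)=True q=True F(s)=True s=False
s_4={p,q,s}: (F(q) & F(s))=True F(q)=True q=True F(s)=True s=True

Answer: true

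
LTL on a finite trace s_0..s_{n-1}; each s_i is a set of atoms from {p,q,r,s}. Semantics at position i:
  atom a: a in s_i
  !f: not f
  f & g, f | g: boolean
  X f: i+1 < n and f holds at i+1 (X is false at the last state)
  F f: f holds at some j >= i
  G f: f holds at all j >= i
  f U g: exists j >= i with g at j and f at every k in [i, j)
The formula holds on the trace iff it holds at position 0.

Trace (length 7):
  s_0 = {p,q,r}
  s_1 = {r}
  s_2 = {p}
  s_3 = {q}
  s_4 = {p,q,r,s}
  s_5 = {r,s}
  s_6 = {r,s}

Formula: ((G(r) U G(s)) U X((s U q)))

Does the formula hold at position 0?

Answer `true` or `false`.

Answer: false

Derivation:
s_0={p,q,r}: ((G(r) U G(s)) U X((s U q)))=False (G(r) U G(s))=False G(r)=False r=True G(s)=False s=False X((s U q))=False (s U q)=True q=True
s_1={r}: ((G(r) U G(s)) U X((s U q)))=False (G(r) U G(s))=False G(r)=False r=True G(s)=False s=False X((s U q))=False (s U q)=False q=False
s_2={p}: ((G(r) U G(s)) U X((s U q)))=True (G(r) U G(s))=False G(r)=False r=False G(s)=False s=False X((s U q))=True (s U q)=False q=False
s_3={q}: ((G(r) U G(s)) U X((s U q)))=True (G(r) U G(s))=False G(r)=False r=False G(s)=False s=False X((s U q))=True (s U q)=True q=True
s_4={p,q,r,s}: ((G(r) U G(s)) U X((s U q)))=False (G(r) U G(s))=True G(r)=True r=True G(s)=True s=True X((s U q))=False (s U q)=True q=True
s_5={r,s}: ((G(r) U G(s)) U X((s U q)))=False (G(r) U G(s))=True G(r)=True r=True G(s)=True s=True X((s U q))=False (s U q)=False q=False
s_6={r,s}: ((G(r) U G(s)) U X((s U q)))=False (G(r) U G(s))=True G(r)=True r=True G(s)=True s=True X((s U q))=False (s U q)=False q=False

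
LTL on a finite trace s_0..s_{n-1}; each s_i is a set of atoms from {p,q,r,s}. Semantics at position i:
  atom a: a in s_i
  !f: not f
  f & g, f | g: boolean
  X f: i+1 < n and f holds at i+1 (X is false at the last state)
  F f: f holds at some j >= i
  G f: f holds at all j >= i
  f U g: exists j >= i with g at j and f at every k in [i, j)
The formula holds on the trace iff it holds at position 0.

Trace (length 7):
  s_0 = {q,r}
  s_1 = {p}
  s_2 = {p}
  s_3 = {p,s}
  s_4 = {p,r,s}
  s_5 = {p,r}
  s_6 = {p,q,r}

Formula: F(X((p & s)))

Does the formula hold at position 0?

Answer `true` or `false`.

s_0={q,r}: F(X((p & s)))=True X((p & s))=False (p & s)=False p=False s=False
s_1={p}: F(X((p & s)))=True X((p & s))=False (p & s)=False p=True s=False
s_2={p}: F(X((p & s)))=True X((p & s))=True (p & s)=False p=True s=False
s_3={p,s}: F(X((p & s)))=True X((p & s))=True (p & s)=True p=True s=True
s_4={p,r,s}: F(X((p & s)))=False X((p & s))=False (p & s)=True p=True s=True
s_5={p,r}: F(X((p & s)))=False X((p & s))=False (p & s)=False p=True s=False
s_6={p,q,r}: F(X((p & s)))=False X((p & s))=False (p & s)=False p=True s=False

Answer: true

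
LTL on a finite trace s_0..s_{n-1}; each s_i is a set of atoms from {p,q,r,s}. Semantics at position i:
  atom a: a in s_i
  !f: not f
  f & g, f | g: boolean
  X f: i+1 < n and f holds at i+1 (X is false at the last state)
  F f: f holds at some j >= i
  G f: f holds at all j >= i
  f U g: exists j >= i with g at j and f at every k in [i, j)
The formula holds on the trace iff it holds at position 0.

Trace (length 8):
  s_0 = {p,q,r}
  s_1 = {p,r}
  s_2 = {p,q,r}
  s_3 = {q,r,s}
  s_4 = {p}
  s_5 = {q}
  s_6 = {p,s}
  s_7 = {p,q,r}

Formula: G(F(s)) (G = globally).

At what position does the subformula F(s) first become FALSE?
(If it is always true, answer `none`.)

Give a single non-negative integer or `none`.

s_0={p,q,r}: F(s)=True s=False
s_1={p,r}: F(s)=True s=False
s_2={p,q,r}: F(s)=True s=False
s_3={q,r,s}: F(s)=True s=True
s_4={p}: F(s)=True s=False
s_5={q}: F(s)=True s=False
s_6={p,s}: F(s)=True s=True
s_7={p,q,r}: F(s)=False s=False
G(F(s)) holds globally = False
First violation at position 7.

Answer: 7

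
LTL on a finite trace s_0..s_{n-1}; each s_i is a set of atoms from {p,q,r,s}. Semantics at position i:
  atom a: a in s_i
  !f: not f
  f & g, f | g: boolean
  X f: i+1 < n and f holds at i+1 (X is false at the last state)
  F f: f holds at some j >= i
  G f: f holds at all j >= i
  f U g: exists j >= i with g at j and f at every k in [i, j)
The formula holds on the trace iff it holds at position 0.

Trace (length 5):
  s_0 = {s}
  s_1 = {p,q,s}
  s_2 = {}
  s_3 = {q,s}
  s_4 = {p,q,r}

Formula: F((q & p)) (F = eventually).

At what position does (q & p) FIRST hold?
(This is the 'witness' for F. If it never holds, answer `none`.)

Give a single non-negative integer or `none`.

s_0={s}: (q & p)=False q=False p=False
s_1={p,q,s}: (q & p)=True q=True p=True
s_2={}: (q & p)=False q=False p=False
s_3={q,s}: (q & p)=False q=True p=False
s_4={p,q,r}: (q & p)=True q=True p=True
F((q & p)) holds; first witness at position 1.

Answer: 1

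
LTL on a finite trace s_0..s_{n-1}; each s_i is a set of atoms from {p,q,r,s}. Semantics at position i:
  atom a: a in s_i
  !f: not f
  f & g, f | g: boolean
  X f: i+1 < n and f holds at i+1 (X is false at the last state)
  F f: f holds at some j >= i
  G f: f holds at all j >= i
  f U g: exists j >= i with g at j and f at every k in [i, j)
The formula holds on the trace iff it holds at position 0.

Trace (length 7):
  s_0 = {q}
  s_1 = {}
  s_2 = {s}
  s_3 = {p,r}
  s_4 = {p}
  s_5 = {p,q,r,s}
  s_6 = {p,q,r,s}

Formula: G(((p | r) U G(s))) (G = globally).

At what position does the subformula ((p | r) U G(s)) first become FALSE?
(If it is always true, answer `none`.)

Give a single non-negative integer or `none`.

Answer: 0

Derivation:
s_0={q}: ((p | r) U G(s))=False (p | r)=False p=False r=False G(s)=False s=False
s_1={}: ((p | r) U G(s))=False (p | r)=False p=False r=False G(s)=False s=False
s_2={s}: ((p | r) U G(s))=False (p | r)=False p=False r=False G(s)=False s=True
s_3={p,r}: ((p | r) U G(s))=True (p | r)=True p=True r=True G(s)=False s=False
s_4={p}: ((p | r) U G(s))=True (p | r)=True p=True r=False G(s)=False s=False
s_5={p,q,r,s}: ((p | r) U G(s))=True (p | r)=True p=True r=True G(s)=True s=True
s_6={p,q,r,s}: ((p | r) U G(s))=True (p | r)=True p=True r=True G(s)=True s=True
G(((p | r) U G(s))) holds globally = False
First violation at position 0.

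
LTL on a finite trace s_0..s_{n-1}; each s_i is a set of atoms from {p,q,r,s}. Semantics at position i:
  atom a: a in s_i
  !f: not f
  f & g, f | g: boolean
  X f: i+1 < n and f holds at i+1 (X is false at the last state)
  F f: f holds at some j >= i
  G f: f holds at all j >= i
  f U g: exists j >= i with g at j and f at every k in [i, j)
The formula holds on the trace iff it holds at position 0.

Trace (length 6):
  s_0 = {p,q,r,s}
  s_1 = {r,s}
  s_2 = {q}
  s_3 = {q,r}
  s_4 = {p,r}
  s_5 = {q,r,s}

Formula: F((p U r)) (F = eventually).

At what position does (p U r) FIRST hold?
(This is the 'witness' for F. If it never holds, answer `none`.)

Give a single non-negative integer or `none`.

Answer: 0

Derivation:
s_0={p,q,r,s}: (p U r)=True p=True r=True
s_1={r,s}: (p U r)=True p=False r=True
s_2={q}: (p U r)=False p=False r=False
s_3={q,r}: (p U r)=True p=False r=True
s_4={p,r}: (p U r)=True p=True r=True
s_5={q,r,s}: (p U r)=True p=False r=True
F((p U r)) holds; first witness at position 0.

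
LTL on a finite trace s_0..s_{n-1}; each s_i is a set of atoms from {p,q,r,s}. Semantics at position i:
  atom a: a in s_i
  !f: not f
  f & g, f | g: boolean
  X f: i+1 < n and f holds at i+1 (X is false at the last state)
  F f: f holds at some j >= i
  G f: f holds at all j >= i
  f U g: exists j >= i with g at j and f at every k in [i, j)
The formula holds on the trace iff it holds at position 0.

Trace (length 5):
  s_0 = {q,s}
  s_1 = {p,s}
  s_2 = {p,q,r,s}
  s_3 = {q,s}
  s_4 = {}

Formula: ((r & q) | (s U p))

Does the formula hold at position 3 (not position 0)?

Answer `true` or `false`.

Answer: false

Derivation:
s_0={q,s}: ((r & q) | (s U p))=True (r & q)=False r=False q=True (s U p)=True s=True p=False
s_1={p,s}: ((r & q) | (s U p))=True (r & q)=False r=False q=False (s U p)=True s=True p=True
s_2={p,q,r,s}: ((r & q) | (s U p))=True (r & q)=True r=True q=True (s U p)=True s=True p=True
s_3={q,s}: ((r & q) | (s U p))=False (r & q)=False r=False q=True (s U p)=False s=True p=False
s_4={}: ((r & q) | (s U p))=False (r & q)=False r=False q=False (s U p)=False s=False p=False
Evaluating at position 3: result = False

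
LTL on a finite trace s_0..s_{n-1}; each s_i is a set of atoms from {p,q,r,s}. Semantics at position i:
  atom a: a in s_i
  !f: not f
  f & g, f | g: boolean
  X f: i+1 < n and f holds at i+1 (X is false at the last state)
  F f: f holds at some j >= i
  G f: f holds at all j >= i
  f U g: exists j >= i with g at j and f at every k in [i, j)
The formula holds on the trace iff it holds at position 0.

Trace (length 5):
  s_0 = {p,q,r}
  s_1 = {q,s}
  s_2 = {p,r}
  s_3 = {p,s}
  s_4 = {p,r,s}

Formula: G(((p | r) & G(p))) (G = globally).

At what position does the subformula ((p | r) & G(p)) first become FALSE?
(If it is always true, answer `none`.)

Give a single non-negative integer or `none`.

Answer: 0

Derivation:
s_0={p,q,r}: ((p | r) & G(p))=False (p | r)=True p=True r=True G(p)=False
s_1={q,s}: ((p | r) & G(p))=False (p | r)=False p=False r=False G(p)=False
s_2={p,r}: ((p | r) & G(p))=True (p | r)=True p=True r=True G(p)=True
s_3={p,s}: ((p | r) & G(p))=True (p | r)=True p=True r=False G(p)=True
s_4={p,r,s}: ((p | r) & G(p))=True (p | r)=True p=True r=True G(p)=True
G(((p | r) & G(p))) holds globally = False
First violation at position 0.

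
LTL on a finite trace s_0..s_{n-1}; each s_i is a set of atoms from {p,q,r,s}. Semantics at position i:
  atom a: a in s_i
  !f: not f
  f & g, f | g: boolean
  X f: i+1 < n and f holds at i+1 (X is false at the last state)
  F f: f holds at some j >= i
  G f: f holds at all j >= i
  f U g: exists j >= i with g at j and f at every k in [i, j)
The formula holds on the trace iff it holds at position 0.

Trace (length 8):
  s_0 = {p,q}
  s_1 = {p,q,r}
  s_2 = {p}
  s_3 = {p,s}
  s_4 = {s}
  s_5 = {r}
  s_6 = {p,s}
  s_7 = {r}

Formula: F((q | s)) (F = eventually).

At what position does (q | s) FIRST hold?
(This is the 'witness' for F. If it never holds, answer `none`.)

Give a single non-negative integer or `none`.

s_0={p,q}: (q | s)=True q=True s=False
s_1={p,q,r}: (q | s)=True q=True s=False
s_2={p}: (q | s)=False q=False s=False
s_3={p,s}: (q | s)=True q=False s=True
s_4={s}: (q | s)=True q=False s=True
s_5={r}: (q | s)=False q=False s=False
s_6={p,s}: (q | s)=True q=False s=True
s_7={r}: (q | s)=False q=False s=False
F((q | s)) holds; first witness at position 0.

Answer: 0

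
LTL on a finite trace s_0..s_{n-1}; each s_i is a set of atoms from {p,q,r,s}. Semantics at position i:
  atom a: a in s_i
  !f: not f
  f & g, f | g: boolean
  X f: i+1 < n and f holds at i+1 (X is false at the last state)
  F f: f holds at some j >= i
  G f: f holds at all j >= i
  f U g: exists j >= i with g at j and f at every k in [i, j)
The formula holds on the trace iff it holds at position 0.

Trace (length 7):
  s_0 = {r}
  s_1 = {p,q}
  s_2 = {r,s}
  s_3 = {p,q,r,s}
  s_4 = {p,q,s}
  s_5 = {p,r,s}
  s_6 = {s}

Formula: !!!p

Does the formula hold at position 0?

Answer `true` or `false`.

s_0={r}: !!!p=True !!p=False !p=True p=False
s_1={p,q}: !!!p=False !!p=True !p=False p=True
s_2={r,s}: !!!p=True !!p=False !p=True p=False
s_3={p,q,r,s}: !!!p=False !!p=True !p=False p=True
s_4={p,q,s}: !!!p=False !!p=True !p=False p=True
s_5={p,r,s}: !!!p=False !!p=True !p=False p=True
s_6={s}: !!!p=True !!p=False !p=True p=False

Answer: true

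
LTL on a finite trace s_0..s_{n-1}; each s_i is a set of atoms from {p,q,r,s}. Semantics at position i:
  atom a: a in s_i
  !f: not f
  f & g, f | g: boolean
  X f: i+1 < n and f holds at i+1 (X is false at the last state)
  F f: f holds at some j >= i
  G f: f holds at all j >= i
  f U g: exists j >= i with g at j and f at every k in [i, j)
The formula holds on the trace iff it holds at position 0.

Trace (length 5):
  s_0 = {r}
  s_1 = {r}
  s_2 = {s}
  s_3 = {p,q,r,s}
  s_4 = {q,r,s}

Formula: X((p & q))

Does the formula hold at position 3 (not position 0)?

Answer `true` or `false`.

Answer: false

Derivation:
s_0={r}: X((p & q))=False (p & q)=False p=False q=False
s_1={r}: X((p & q))=False (p & q)=False p=False q=False
s_2={s}: X((p & q))=True (p & q)=False p=False q=False
s_3={p,q,r,s}: X((p & q))=False (p & q)=True p=True q=True
s_4={q,r,s}: X((p & q))=False (p & q)=False p=False q=True
Evaluating at position 3: result = False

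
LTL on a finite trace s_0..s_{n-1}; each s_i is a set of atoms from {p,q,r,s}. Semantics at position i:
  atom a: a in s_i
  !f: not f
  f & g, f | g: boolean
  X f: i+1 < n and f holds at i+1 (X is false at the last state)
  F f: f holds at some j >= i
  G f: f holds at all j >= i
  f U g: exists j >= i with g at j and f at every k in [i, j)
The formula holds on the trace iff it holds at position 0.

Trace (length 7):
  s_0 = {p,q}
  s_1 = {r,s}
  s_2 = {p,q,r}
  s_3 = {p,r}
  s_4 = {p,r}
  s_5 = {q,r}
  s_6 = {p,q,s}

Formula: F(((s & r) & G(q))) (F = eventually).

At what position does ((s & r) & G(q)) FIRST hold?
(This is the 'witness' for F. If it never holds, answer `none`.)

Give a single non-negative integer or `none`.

Answer: none

Derivation:
s_0={p,q}: ((s & r) & G(q))=False (s & r)=False s=False r=False G(q)=False q=True
s_1={r,s}: ((s & r) & G(q))=False (s & r)=True s=True r=True G(q)=False q=False
s_2={p,q,r}: ((s & r) & G(q))=False (s & r)=False s=False r=True G(q)=False q=True
s_3={p,r}: ((s & r) & G(q))=False (s & r)=False s=False r=True G(q)=False q=False
s_4={p,r}: ((s & r) & G(q))=False (s & r)=False s=False r=True G(q)=False q=False
s_5={q,r}: ((s & r) & G(q))=False (s & r)=False s=False r=True G(q)=True q=True
s_6={p,q,s}: ((s & r) & G(q))=False (s & r)=False s=True r=False G(q)=True q=True
F(((s & r) & G(q))) does not hold (no witness exists).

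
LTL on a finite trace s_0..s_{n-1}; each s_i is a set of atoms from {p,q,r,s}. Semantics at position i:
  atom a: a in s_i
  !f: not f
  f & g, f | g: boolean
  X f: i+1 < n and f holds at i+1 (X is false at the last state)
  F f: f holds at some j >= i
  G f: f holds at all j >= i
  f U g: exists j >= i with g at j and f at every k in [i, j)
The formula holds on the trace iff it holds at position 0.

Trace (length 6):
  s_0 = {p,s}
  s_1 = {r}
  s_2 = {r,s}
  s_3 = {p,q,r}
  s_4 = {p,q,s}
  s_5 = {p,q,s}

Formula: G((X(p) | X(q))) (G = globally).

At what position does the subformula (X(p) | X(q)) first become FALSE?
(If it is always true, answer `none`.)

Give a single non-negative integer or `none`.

s_0={p,s}: (X(p) | X(q))=False X(p)=False p=True X(q)=False q=False
s_1={r}: (X(p) | X(q))=False X(p)=False p=False X(q)=False q=False
s_2={r,s}: (X(p) | X(q))=True X(p)=True p=False X(q)=True q=False
s_3={p,q,r}: (X(p) | X(q))=True X(p)=True p=True X(q)=True q=True
s_4={p,q,s}: (X(p) | X(q))=True X(p)=True p=True X(q)=True q=True
s_5={p,q,s}: (X(p) | X(q))=False X(p)=False p=True X(q)=False q=True
G((X(p) | X(q))) holds globally = False
First violation at position 0.

Answer: 0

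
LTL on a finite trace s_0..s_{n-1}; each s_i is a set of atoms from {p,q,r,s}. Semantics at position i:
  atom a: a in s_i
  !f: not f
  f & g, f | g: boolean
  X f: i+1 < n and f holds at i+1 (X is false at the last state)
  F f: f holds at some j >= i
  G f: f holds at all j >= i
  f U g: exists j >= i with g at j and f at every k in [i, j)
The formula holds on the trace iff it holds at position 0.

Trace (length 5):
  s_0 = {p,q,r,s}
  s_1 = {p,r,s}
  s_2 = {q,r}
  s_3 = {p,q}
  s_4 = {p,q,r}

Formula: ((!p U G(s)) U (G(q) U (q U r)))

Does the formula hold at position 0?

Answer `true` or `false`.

Answer: true

Derivation:
s_0={p,q,r,s}: ((!p U G(s)) U (G(q) U (q U r)))=True (!p U G(s))=False !p=False p=True G(s)=False s=True (G(q) U (q U r))=True G(q)=False q=True (q U r)=True r=True
s_1={p,r,s}: ((!p U G(s)) U (G(q) U (q U r)))=True (!p U G(s))=False !p=False p=True G(s)=False s=True (G(q) U (q U r))=True G(q)=False q=False (q U r)=True r=True
s_2={q,r}: ((!p U G(s)) U (G(q) U (q U r)))=True (!p U G(s))=False !p=True p=False G(s)=False s=False (G(q) U (q U r))=True G(q)=True q=True (q U r)=True r=True
s_3={p,q}: ((!p U G(s)) U (G(q) U (q U r)))=True (!p U G(s))=False !p=False p=True G(s)=False s=False (G(q) U (q U r))=True G(q)=True q=True (q U r)=True r=False
s_4={p,q,r}: ((!p U G(s)) U (G(q) U (q U r)))=True (!p U G(s))=False !p=False p=True G(s)=False s=False (G(q) U (q U r))=True G(q)=True q=True (q U r)=True r=True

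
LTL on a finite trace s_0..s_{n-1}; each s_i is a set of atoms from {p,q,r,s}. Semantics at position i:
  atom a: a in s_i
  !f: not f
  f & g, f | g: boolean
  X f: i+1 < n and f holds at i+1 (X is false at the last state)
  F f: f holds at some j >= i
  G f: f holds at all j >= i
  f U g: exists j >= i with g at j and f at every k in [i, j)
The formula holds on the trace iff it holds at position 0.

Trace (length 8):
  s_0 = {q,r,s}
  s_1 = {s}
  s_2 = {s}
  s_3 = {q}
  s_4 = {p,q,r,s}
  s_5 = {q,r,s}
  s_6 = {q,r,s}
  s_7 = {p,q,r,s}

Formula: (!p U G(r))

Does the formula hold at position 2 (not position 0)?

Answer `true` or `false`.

s_0={q,r,s}: (!p U G(r))=True !p=True p=False G(r)=False r=True
s_1={s}: (!p U G(r))=True !p=True p=False G(r)=False r=False
s_2={s}: (!p U G(r))=True !p=True p=False G(r)=False r=False
s_3={q}: (!p U G(r))=True !p=True p=False G(r)=False r=False
s_4={p,q,r,s}: (!p U G(r))=True !p=False p=True G(r)=True r=True
s_5={q,r,s}: (!p U G(r))=True !p=True p=False G(r)=True r=True
s_6={q,r,s}: (!p U G(r))=True !p=True p=False G(r)=True r=True
s_7={p,q,r,s}: (!p U G(r))=True !p=False p=True G(r)=True r=True
Evaluating at position 2: result = True

Answer: true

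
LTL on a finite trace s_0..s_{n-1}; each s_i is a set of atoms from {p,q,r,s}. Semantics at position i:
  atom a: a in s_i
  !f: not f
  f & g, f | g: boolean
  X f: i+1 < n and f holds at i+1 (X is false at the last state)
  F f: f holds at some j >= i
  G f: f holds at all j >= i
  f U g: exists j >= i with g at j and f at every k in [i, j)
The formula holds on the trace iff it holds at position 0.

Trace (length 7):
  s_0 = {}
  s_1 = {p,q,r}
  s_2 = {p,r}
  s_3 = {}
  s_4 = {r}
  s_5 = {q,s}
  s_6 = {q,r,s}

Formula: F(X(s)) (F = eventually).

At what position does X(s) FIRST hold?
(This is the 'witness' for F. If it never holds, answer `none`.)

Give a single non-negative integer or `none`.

Answer: 4

Derivation:
s_0={}: X(s)=False s=False
s_1={p,q,r}: X(s)=False s=False
s_2={p,r}: X(s)=False s=False
s_3={}: X(s)=False s=False
s_4={r}: X(s)=True s=False
s_5={q,s}: X(s)=True s=True
s_6={q,r,s}: X(s)=False s=True
F(X(s)) holds; first witness at position 4.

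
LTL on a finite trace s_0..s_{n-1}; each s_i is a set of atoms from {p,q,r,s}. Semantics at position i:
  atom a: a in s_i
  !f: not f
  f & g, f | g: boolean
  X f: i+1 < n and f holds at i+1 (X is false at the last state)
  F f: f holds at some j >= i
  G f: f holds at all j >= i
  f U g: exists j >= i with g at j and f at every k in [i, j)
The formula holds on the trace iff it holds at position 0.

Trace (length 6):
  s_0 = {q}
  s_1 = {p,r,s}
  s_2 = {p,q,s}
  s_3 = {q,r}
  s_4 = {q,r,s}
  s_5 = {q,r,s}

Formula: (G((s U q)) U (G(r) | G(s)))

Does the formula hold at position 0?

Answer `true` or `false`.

Answer: true

Derivation:
s_0={q}: (G((s U q)) U (G(r) | G(s)))=True G((s U q))=True (s U q)=True s=False q=True (G(r) | G(s))=False G(r)=False r=False G(s)=False
s_1={p,r,s}: (G((s U q)) U (G(r) | G(s)))=True G((s U q))=True (s U q)=True s=True q=False (G(r) | G(s))=False G(r)=False r=True G(s)=False
s_2={p,q,s}: (G((s U q)) U (G(r) | G(s)))=True G((s U q))=True (s U q)=True s=True q=True (G(r) | G(s))=False G(r)=False r=False G(s)=False
s_3={q,r}: (G((s U q)) U (G(r) | G(s)))=True G((s U q))=True (s U q)=True s=False q=True (G(r) | G(s))=True G(r)=True r=True G(s)=False
s_4={q,r,s}: (G((s U q)) U (G(r) | G(s)))=True G((s U q))=True (s U q)=True s=True q=True (G(r) | G(s))=True G(r)=True r=True G(s)=True
s_5={q,r,s}: (G((s U q)) U (G(r) | G(s)))=True G((s U q))=True (s U q)=True s=True q=True (G(r) | G(s))=True G(r)=True r=True G(s)=True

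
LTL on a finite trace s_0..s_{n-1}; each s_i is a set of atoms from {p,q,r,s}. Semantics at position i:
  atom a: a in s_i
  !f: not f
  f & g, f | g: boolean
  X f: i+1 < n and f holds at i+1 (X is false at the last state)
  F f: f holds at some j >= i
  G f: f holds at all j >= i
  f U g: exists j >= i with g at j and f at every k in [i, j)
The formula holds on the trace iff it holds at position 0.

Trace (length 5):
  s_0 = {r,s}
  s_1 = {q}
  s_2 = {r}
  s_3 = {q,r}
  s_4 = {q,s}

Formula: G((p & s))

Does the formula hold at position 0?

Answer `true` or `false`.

Answer: false

Derivation:
s_0={r,s}: G((p & s))=False (p & s)=False p=False s=True
s_1={q}: G((p & s))=False (p & s)=False p=False s=False
s_2={r}: G((p & s))=False (p & s)=False p=False s=False
s_3={q,r}: G((p & s))=False (p & s)=False p=False s=False
s_4={q,s}: G((p & s))=False (p & s)=False p=False s=True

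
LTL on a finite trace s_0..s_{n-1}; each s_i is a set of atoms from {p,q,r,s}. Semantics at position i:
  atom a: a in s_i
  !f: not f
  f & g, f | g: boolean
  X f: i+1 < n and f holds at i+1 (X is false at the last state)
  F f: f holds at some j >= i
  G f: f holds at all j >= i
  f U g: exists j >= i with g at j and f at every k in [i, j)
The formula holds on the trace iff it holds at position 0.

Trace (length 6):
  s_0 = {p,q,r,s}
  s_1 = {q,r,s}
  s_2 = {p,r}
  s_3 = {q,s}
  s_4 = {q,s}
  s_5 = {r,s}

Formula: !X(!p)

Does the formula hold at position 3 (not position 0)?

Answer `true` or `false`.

s_0={p,q,r,s}: !X(!p)=False X(!p)=True !p=False p=True
s_1={q,r,s}: !X(!p)=True X(!p)=False !p=True p=False
s_2={p,r}: !X(!p)=False X(!p)=True !p=False p=True
s_3={q,s}: !X(!p)=False X(!p)=True !p=True p=False
s_4={q,s}: !X(!p)=False X(!p)=True !p=True p=False
s_5={r,s}: !X(!p)=True X(!p)=False !p=True p=False
Evaluating at position 3: result = False

Answer: false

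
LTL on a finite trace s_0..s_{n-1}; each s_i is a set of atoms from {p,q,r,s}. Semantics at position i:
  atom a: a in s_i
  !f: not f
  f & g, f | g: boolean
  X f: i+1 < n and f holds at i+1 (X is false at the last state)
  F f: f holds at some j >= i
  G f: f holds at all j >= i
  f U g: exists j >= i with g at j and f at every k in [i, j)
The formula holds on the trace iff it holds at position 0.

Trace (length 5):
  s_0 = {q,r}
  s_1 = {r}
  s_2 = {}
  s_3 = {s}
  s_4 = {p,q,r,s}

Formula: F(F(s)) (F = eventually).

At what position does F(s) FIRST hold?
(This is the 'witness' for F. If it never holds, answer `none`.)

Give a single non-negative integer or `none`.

Answer: 0

Derivation:
s_0={q,r}: F(s)=True s=False
s_1={r}: F(s)=True s=False
s_2={}: F(s)=True s=False
s_3={s}: F(s)=True s=True
s_4={p,q,r,s}: F(s)=True s=True
F(F(s)) holds; first witness at position 0.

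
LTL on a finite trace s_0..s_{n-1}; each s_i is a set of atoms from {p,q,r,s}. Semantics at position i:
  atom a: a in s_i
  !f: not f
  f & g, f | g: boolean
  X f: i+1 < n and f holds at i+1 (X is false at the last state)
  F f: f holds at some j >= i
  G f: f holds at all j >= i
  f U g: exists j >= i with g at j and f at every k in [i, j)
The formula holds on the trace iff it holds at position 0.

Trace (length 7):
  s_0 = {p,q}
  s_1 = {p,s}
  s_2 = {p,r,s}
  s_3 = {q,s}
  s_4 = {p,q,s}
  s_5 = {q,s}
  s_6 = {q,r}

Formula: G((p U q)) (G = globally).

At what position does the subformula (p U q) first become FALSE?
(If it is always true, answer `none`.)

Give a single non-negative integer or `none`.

Answer: none

Derivation:
s_0={p,q}: (p U q)=True p=True q=True
s_1={p,s}: (p U q)=True p=True q=False
s_2={p,r,s}: (p U q)=True p=True q=False
s_3={q,s}: (p U q)=True p=False q=True
s_4={p,q,s}: (p U q)=True p=True q=True
s_5={q,s}: (p U q)=True p=False q=True
s_6={q,r}: (p U q)=True p=False q=True
G((p U q)) holds globally = True
No violation — formula holds at every position.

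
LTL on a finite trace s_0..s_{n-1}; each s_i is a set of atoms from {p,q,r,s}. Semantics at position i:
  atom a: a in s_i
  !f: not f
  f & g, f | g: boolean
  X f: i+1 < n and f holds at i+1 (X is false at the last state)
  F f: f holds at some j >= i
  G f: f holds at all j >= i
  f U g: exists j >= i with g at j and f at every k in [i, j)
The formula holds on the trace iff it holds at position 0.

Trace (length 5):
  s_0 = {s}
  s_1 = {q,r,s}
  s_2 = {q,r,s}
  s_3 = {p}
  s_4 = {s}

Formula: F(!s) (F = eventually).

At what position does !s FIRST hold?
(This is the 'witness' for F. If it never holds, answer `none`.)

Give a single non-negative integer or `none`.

s_0={s}: !s=False s=True
s_1={q,r,s}: !s=False s=True
s_2={q,r,s}: !s=False s=True
s_3={p}: !s=True s=False
s_4={s}: !s=False s=True
F(!s) holds; first witness at position 3.

Answer: 3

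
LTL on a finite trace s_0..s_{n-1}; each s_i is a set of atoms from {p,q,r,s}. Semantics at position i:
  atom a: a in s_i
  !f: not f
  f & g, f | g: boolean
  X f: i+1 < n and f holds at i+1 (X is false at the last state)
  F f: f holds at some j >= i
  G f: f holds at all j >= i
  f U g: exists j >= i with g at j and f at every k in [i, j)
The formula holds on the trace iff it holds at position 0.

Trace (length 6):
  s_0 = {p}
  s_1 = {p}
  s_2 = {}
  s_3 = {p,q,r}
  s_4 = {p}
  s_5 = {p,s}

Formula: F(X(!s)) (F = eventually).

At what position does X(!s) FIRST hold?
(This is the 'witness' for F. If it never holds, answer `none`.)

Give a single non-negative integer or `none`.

s_0={p}: X(!s)=True !s=True s=False
s_1={p}: X(!s)=True !s=True s=False
s_2={}: X(!s)=True !s=True s=False
s_3={p,q,r}: X(!s)=True !s=True s=False
s_4={p}: X(!s)=False !s=True s=False
s_5={p,s}: X(!s)=False !s=False s=True
F(X(!s)) holds; first witness at position 0.

Answer: 0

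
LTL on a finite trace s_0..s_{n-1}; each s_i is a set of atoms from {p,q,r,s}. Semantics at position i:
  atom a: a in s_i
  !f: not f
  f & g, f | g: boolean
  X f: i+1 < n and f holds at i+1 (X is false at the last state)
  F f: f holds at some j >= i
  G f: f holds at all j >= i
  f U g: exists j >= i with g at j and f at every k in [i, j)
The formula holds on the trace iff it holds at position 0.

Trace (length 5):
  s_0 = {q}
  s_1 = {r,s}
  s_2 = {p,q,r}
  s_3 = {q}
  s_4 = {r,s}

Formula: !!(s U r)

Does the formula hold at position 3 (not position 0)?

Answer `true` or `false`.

s_0={q}: !!(s U r)=False !(s U r)=True (s U r)=False s=False r=False
s_1={r,s}: !!(s U r)=True !(s U r)=False (s U r)=True s=True r=True
s_2={p,q,r}: !!(s U r)=True !(s U r)=False (s U r)=True s=False r=True
s_3={q}: !!(s U r)=False !(s U r)=True (s U r)=False s=False r=False
s_4={r,s}: !!(s U r)=True !(s U r)=False (s U r)=True s=True r=True
Evaluating at position 3: result = False

Answer: false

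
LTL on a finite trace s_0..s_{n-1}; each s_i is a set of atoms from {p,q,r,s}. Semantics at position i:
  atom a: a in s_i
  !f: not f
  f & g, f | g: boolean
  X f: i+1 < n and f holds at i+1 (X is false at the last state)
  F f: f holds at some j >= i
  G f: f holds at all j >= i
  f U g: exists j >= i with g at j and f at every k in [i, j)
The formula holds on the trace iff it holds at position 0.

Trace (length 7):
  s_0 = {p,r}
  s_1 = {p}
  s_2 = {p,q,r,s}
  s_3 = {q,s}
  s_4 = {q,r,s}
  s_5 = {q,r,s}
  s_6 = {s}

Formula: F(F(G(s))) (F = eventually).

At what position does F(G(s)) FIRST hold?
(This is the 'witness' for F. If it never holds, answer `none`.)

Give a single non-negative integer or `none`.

Answer: 0

Derivation:
s_0={p,r}: F(G(s))=True G(s)=False s=False
s_1={p}: F(G(s))=True G(s)=False s=False
s_2={p,q,r,s}: F(G(s))=True G(s)=True s=True
s_3={q,s}: F(G(s))=True G(s)=True s=True
s_4={q,r,s}: F(G(s))=True G(s)=True s=True
s_5={q,r,s}: F(G(s))=True G(s)=True s=True
s_6={s}: F(G(s))=True G(s)=True s=True
F(F(G(s))) holds; first witness at position 0.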